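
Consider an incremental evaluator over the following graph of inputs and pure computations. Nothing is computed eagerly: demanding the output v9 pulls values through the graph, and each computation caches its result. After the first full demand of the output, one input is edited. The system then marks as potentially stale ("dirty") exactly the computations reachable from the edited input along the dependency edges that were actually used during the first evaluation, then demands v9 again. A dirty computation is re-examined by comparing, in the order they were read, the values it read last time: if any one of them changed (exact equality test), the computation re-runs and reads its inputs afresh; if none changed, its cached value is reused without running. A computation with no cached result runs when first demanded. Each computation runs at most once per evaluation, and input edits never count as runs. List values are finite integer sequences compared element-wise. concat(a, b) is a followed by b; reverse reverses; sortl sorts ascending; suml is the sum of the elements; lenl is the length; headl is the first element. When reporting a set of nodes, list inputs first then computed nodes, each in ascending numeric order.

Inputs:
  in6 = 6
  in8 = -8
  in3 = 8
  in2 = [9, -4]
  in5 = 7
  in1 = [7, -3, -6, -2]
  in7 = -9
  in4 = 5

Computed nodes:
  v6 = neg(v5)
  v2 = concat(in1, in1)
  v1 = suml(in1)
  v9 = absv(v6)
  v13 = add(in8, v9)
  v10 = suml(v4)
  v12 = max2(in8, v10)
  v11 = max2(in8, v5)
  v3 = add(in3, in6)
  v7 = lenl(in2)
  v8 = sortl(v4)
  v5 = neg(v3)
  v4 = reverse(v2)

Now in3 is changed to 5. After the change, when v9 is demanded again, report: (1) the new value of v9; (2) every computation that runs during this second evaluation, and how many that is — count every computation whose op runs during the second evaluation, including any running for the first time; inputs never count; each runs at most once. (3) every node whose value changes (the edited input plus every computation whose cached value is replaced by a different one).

v9 now evaluates to 11.
Run set: v3, v5, v6, v9 (4 run).
Changed values: in3, v3, v5, v6, v9.

Initial pass — values computed on the first demand:
  v3 = add(8, 6) = 14
  v5 = neg(14) = -14
  v6 = neg(-14) = 14
  v9 = absv(14) = 14

Second demand — change propagation:
  v3: re-runs because in3 8->5; new result 11.
  v5: re-runs because v3 14->11; new result -11.
  v6: re-runs because v5 -14->-11; new result 11.
  v9: re-runs because v6 14->11; new result 11.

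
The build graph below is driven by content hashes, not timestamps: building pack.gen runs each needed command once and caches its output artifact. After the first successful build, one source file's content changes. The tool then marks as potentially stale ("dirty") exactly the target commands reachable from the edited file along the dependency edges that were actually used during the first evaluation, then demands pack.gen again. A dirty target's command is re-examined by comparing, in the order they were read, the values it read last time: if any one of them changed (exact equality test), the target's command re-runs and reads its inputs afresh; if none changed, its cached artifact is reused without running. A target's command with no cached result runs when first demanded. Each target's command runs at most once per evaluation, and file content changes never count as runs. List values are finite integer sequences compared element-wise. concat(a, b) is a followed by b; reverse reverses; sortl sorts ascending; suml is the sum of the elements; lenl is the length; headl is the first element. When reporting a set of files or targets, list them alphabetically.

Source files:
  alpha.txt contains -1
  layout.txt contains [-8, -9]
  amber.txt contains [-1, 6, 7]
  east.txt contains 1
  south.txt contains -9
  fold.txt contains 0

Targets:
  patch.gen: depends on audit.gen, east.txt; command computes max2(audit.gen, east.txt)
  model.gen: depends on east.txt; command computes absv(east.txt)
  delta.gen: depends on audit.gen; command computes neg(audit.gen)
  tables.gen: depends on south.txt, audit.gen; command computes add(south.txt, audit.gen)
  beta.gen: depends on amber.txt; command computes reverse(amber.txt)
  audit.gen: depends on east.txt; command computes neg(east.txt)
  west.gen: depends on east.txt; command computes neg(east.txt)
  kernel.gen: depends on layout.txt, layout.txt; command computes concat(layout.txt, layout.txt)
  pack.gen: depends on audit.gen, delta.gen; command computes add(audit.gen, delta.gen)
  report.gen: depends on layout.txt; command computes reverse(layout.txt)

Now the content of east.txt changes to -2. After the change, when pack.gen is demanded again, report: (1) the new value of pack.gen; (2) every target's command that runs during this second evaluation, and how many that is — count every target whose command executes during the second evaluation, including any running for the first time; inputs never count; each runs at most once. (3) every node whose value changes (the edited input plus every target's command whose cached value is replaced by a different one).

pack.gen now evaluates to 0.
Run set: audit.gen, delta.gen, pack.gen (3 run).
Changed values: audit.gen, delta.gen, east.txt.

Initial pass — values computed on the first demand:
  audit.gen = neg(1) = -1
  delta.gen = neg(-1) = 1
  pack.gen = add(-1, 1) = 0

Second demand — change propagation:
  audit.gen: re-runs because east.txt 1->-2; new result 2.
  delta.gen: re-runs because audit.gen -1->2; new result -2.
  pack.gen: re-runs because audit.gen -1->2; delta.gen 1->-2; new result 0 (unchanged).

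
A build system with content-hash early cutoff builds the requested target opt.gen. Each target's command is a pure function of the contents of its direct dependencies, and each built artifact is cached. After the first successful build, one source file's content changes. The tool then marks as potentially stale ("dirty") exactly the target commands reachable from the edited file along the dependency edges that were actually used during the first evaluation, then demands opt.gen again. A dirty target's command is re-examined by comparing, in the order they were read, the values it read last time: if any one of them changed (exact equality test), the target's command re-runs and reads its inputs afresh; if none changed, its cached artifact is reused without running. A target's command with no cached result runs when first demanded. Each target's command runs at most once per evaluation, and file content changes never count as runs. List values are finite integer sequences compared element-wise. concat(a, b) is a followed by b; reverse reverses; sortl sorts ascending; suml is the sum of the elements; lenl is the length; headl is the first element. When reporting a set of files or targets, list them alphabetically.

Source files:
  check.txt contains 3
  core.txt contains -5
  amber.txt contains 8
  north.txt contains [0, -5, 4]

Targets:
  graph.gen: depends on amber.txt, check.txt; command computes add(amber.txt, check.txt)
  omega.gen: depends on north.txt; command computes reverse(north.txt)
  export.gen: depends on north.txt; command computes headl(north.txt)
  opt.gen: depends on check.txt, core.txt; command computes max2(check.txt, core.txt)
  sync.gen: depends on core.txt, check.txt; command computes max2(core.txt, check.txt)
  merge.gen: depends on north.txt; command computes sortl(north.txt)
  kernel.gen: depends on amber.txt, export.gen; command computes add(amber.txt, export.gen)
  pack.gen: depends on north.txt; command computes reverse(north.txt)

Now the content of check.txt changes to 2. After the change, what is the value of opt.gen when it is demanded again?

First evaluation (everything demanded from the output):
  opt.gen = max2(3, -5) = 3

Propagation after the edit:
  opt.gen: runs — check.txt 3->2; result 2.

New value of opt.gen: 2.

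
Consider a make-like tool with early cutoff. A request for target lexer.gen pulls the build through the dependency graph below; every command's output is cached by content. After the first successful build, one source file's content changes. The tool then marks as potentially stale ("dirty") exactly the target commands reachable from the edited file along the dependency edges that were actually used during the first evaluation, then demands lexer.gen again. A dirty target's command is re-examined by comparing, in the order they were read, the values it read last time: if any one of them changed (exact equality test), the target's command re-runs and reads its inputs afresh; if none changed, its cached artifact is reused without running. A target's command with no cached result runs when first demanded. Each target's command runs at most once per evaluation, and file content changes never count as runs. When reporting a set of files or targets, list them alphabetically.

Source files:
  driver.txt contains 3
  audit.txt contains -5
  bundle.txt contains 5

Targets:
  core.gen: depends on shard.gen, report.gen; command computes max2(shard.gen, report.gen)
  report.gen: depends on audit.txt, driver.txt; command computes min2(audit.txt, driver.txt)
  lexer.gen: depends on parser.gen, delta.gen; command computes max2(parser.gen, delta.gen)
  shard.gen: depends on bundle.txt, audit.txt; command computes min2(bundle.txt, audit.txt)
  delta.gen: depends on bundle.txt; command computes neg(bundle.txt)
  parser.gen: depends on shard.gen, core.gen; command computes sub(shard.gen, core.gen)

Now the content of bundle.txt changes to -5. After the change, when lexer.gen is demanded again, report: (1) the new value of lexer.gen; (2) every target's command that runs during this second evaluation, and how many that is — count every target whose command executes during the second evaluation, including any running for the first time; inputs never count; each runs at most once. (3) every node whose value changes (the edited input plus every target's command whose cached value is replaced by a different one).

Demanding lexer.gen again yields 5.
3 target commands run: delta.gen, lexer.gen, shard.gen.
The nodes whose values change: bundle.txt, delta.gen, lexer.gen.
Note where the cutoff bites: core.gen is checked, finds nothing changed, and keeps its cache.

First demand of the output computes:
  delta.gen = neg(5) = -5
  report.gen = min2(-5, 3) = -5
  shard.gen = min2(5, -5) = -5
  core.gen = max2(-5, -5) = -5
  parser.gen = sub(-5, -5) = 0
  lexer.gen = max2(0, -5) = 0

After the edit, cleaning proceeds:
  delta.gen: a read changed (bundle.txt 5->-5) — executes, giving 5.
  shard.gen: a read changed (bundle.txt 5->-5) — executes, giving -5 — identical to its old value.
  core.gen: dirty, but its reads are unchanged (shard.gen unchanged, report.gen unchanged); cached -5 stands.
  parser.gen: dirty, but its reads are unchanged (shard.gen unchanged, core.gen unchanged); cached 0 stands.
  lexer.gen: a read changed (delta.gen -5->5) — executes, giving 5.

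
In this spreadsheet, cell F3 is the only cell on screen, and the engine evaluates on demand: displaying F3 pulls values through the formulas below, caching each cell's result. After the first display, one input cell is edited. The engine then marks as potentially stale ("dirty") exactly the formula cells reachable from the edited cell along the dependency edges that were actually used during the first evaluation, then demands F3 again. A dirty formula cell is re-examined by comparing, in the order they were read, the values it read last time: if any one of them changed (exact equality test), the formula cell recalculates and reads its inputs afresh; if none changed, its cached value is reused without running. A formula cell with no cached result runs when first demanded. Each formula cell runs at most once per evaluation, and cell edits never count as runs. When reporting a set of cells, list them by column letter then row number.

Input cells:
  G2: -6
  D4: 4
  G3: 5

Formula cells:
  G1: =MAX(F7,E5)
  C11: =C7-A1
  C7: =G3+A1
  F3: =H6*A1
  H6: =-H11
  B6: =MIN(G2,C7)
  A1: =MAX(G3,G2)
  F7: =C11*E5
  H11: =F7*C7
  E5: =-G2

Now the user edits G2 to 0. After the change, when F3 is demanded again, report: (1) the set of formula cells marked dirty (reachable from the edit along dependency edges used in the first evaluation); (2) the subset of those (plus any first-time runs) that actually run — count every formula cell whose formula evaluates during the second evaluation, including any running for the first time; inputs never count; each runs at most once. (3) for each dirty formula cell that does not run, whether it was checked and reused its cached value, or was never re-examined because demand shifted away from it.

Initial pass — values computed on the first demand:
  A1 = MAX(5, -6) = 5
  C7 = 5 + 5 = 10
  C11 = 10 - 5 = 5
  E5 = -(-6) = 6
  F7 = 5 * 6 = 30
  H11 = 30 * 10 = 300
  H6 = -(300) = -300
  F3 = -300 * 5 = -1500

Second demand — change propagation:
  A1: re-runs because G2 -6->0; new result 5 (unchanged).
  C7: re-examined; everything it read last time is the same (G3 unchanged, A1 unchanged) — cache 10 kept, no run.
  C11: re-examined; everything it read last time is the same (C7 unchanged, A1 unchanged) — cache 5 kept, no run.
  E5: re-runs because G2 -6->0; new result 0.
  F7: re-runs because E5 6->0; new result 0.
  H11: re-runs because F7 30->0; new result 0.
  H6: re-runs because H11 300->0; new result 0.
  F3: re-runs because H6 -300->0; new result 0.

The important point: at C7 every value read last time is unchanged, so the dirty flag clears without a run.

Dirty set: A1, C7, C11, E5, F3, F7, H6, H11.
Run set: A1, E5, F3, F7, H6, H11 (6 run).
Re-examined without running (cache reused): C7, C11.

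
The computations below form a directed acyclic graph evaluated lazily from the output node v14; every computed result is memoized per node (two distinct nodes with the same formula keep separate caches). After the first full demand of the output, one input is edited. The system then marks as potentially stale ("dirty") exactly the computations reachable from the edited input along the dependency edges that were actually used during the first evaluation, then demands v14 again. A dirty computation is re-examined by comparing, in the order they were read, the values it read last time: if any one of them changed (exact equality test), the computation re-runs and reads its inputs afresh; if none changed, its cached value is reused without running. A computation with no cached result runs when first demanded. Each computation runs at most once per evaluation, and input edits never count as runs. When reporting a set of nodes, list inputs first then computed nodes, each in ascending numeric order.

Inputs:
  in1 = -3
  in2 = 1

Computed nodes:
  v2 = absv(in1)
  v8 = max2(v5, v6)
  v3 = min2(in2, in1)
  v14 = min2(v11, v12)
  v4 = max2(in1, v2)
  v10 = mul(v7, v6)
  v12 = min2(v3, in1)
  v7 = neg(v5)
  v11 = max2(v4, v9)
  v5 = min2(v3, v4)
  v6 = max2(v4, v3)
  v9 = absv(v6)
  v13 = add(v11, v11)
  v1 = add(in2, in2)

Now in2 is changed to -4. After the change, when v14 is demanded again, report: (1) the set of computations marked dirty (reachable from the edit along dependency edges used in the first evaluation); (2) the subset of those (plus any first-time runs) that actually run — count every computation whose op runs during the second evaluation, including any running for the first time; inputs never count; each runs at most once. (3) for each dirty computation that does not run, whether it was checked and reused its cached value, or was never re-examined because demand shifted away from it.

The edit dirties: v3, v6, v9, v11, v12, v14.
4 computations run: v3, v6, v12, v14.
Cache hits after checking: v9, v11.
Note where the cutoff bites: v9 is checked, finds nothing changed, and keeps its cache.

First demand of the output computes:
  v2 = absv(-3) = 3
  v3 = min2(1, -3) = -3
  v4 = max2(-3, 3) = 3
  v6 = max2(3, -3) = 3
  v9 = absv(3) = 3
  v11 = max2(3, 3) = 3
  v12 = min2(-3, -3) = -3
  v14 = min2(3, -3) = -3

After the edit, cleaning proceeds:
  v3: a read changed (in2 1->-4) — executes, giving -4.
  v6: a read changed (v3 -3->-4) — executes, giving 3 — identical to its old value.
  v9: dirty, but its reads are unchanged (v6 unchanged); cached 3 stands.
  v11: dirty, but its reads are unchanged (v4 unchanged, v9 unchanged); cached 3 stands.
  v12: a read changed (v3 -3->-4) — executes, giving -4.
  v14: a read changed (v12 -3->-4) — executes, giving -4.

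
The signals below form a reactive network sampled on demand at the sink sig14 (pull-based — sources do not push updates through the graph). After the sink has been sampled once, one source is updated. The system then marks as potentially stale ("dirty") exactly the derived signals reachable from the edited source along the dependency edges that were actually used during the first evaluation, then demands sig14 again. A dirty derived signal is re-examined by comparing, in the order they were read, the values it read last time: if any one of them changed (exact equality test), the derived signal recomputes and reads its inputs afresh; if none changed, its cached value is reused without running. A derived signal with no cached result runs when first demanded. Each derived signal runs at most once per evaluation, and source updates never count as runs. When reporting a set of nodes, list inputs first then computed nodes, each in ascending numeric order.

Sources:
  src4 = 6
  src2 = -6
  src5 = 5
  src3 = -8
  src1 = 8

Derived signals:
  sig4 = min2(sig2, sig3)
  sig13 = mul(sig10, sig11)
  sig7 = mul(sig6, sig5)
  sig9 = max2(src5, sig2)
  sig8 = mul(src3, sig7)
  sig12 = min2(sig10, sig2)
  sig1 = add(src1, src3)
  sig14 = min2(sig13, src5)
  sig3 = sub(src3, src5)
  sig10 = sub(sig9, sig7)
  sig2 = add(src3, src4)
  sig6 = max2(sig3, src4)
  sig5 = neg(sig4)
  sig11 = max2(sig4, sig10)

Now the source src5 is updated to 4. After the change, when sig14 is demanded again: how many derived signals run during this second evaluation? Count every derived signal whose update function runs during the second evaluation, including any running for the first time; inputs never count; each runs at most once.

Initial pass — values computed on the first demand:
  sig2 = add(-8, 6) = -2
  sig3 = sub(-8, 5) = -13
  sig4 = min2(-2, -13) = -13
  sig5 = neg(-13) = 13
  sig6 = max2(-13, 6) = 6
  sig7 = mul(6, 13) = 78
  sig9 = max2(5, -2) = 5
  sig10 = sub(5, 78) = -73
  sig11 = max2(-13, -73) = -13
  sig13 = mul(-73, -13) = 949
  sig14 = min2(949, 5) = 5

Second demand — change propagation:
  sig3: re-runs because src5 5->4; new result -12.
  sig4: re-runs because sig3 -13->-12; new result -12.
  sig5: re-runs because sig4 -13->-12; new result 12.
  sig6: re-runs because sig3 -13->-12; new result 6 (unchanged).
  sig7: re-runs because sig5 13->12; new result 72.
  sig9: re-runs because src5 5->4; new result 4.
  sig10: re-runs because sig9 5->4; sig7 78->72; new result -68.
  sig11: re-runs because sig4 -13->-12; sig10 -73->-68; new result -12.
  sig13: re-runs because sig10 -73->-68; sig11 -13->-12; new result 816.
  sig14: re-runs because sig13 949->816; src5 5->4; new result 4.

Run set: sig3, sig4, sig5, sig6, sig7, sig9, sig10, sig11, sig13, sig14 (10 run).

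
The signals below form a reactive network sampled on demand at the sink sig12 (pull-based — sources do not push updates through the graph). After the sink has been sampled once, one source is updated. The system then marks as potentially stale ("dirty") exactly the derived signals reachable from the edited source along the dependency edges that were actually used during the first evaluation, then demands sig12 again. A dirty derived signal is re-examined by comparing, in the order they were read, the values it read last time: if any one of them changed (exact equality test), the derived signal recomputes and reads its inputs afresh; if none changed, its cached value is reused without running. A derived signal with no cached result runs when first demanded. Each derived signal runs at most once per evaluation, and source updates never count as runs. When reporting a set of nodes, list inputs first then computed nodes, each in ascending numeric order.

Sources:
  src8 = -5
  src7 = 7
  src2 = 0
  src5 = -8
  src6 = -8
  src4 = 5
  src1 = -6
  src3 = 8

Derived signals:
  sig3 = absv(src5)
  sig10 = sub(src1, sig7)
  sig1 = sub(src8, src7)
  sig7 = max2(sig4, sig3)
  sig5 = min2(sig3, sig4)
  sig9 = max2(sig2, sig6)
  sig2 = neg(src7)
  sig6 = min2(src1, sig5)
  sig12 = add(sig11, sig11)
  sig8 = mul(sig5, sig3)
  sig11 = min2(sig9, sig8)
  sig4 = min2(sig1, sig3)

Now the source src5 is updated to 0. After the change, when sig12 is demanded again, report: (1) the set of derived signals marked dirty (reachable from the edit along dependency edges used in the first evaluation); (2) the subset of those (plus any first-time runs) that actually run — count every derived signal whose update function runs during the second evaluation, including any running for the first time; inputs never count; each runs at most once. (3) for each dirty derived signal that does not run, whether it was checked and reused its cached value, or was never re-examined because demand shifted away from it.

Dirty set: sig3, sig4, sig5, sig6, sig8, sig9, sig11, sig12.
Run set: sig3, sig4, sig5, sig8, sig11, sig12 (6 run).
Re-examined without running (cache reused): sig6, sig9.
The important point: at sig6 every value read last time is unchanged, so the dirty flag clears without a run.

Initial pass — values computed on the first demand:
  sig1 = sub(-5, 7) = -12
  sig2 = neg(7) = -7
  sig3 = absv(-8) = 8
  sig4 = min2(-12, 8) = -12
  sig5 = min2(8, -12) = -12
  sig6 = min2(-6, -12) = -12
  sig8 = mul(-12, 8) = -96
  sig9 = max2(-7, -12) = -7
  sig11 = min2(-7, -96) = -96
  sig12 = add(-96, -96) = -192

Second demand — change propagation:
  sig3: re-runs because src5 -8->0; new result 0.
  sig4: re-runs because sig3 8->0; new result -12 (unchanged).
  sig5: re-runs because sig3 8->0; new result -12 (unchanged).
  sig6: re-examined; everything it read last time is the same (src1 unchanged, sig5 unchanged) — cache -12 kept, no run.
  sig8: re-runs because sig3 8->0; new result 0.
  sig9: re-examined; everything it read last time is the same (sig2 unchanged, sig6 unchanged) — cache -7 kept, no run.
  sig11: re-runs because sig8 -96->0; new result -7.
  sig12: re-runs because sig11 -96->-7; sig11 -96->-7; new result -14.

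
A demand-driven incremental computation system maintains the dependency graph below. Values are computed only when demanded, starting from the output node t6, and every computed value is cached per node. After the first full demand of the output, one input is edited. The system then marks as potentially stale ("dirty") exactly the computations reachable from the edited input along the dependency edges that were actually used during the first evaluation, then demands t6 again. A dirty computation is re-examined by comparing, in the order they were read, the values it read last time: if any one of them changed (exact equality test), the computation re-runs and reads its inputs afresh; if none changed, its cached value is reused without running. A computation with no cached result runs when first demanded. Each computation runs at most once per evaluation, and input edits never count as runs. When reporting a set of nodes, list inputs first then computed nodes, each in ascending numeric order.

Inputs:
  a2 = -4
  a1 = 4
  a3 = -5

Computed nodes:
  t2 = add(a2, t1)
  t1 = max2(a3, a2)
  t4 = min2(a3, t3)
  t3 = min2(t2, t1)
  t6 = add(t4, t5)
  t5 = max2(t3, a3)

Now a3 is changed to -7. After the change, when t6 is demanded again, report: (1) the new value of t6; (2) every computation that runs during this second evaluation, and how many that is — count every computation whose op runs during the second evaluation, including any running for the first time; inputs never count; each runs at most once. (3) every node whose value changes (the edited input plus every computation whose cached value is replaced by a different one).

First evaluation (everything demanded from the output):
  t1 = max2(-5, -4) = -4
  t2 = add(-4, -4) = -8
  t3 = min2(-8, -4) = -8
  t4 = min2(-5, -8) = -8
  t5 = max2(-8, -5) = -5
  t6 = add(-8, -5) = -13

Propagation after the edit:
  t1: runs — a3 -5->-7; result -4 (same value as before).
  t2: checked — values it read are unchanged (a2 unchanged, t1 unchanged); reused cached -8 without running.
  t3: checked — values it read are unchanged (t2 unchanged, t1 unchanged); reused cached -8 without running.
  t4: runs — a3 -5->-7; result -8 (same value as before).
  t5: runs — a3 -5->-7; result -7.
  t6: runs — t5 -5->-7; result -15.

Key observation: the cutoff stops propagation at t2 — its inputs' values are unchanged, so it reuses its cache.

New value of t6: -15.
Computations that run: t1, t4, t5, t6 — 4 in total.
Values that change: a3, t5, t6.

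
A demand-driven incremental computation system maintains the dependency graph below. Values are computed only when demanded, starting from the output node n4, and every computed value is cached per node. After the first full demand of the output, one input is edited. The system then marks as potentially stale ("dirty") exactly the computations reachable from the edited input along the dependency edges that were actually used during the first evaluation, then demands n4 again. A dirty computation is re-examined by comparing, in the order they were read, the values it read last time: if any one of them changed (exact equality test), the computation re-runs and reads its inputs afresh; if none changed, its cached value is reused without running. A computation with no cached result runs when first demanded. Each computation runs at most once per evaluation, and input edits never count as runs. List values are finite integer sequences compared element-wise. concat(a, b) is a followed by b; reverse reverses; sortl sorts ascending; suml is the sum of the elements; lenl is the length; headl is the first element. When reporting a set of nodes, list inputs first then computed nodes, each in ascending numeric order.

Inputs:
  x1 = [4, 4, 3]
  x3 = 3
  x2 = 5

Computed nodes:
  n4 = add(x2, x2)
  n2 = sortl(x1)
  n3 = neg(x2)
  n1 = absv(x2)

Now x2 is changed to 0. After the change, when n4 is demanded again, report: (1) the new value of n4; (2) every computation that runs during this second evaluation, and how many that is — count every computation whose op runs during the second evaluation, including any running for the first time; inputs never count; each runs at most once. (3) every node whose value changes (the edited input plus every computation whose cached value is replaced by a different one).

First evaluation (everything demanded from the output):
  n4 = add(5, 5) = 10

Propagation after the edit:
  n4: runs — x2 5->0; x2 5->0; result 0.

New value of n4: 0.
Computations that run: n4 — 1 in total.
Values that change: x2, n4.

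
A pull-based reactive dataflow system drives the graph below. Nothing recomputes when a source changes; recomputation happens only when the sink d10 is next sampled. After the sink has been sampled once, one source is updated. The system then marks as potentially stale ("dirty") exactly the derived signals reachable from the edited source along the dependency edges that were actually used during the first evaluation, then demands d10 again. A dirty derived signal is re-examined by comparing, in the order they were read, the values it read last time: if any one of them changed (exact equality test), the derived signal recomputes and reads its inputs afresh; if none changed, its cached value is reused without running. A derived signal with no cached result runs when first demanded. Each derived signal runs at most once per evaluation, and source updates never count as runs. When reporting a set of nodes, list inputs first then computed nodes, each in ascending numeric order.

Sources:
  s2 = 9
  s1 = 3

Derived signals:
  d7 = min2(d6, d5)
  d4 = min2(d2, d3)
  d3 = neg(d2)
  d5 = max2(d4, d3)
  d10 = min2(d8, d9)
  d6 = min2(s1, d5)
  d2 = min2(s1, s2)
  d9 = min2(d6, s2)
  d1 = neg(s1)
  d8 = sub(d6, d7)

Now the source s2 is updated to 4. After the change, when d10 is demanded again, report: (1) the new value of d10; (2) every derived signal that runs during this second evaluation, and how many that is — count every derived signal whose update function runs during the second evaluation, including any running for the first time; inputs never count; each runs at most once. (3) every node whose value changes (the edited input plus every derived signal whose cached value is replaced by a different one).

New value of d10: -3.
Derived signals that run: d2, d9 — 2 in total.
Values that change: s2.
Key observation: the cutoff stops propagation at d3 — its inputs' values are unchanged, so it reuses its cache.

First evaluation (everything demanded from the output):
  d2 = min2(3, 9) = 3
  d3 = neg(3) = -3
  d4 = min2(3, -3) = -3
  d5 = max2(-3, -3) = -3
  d6 = min2(3, -3) = -3
  d7 = min2(-3, -3) = -3
  d8 = sub(-3, -3) = 0
  d9 = min2(-3, 9) = -3
  d10 = min2(0, -3) = -3

Propagation after the edit:
  d2: runs — s2 9->4; result 3 (same value as before).
  d3: checked — values it read are unchanged (d2 unchanged); reused cached -3 without running.
  d4: checked — values it read are unchanged (d2 unchanged, d3 unchanged); reused cached -3 without running.
  d5: checked — values it read are unchanged (d4 unchanged, d3 unchanged); reused cached -3 without running.
  d6: checked — values it read are unchanged (s1 unchanged, d5 unchanged); reused cached -3 without running.
  d7: checked — values it read are unchanged (d6 unchanged, d5 unchanged); reused cached -3 without running.
  d8: checked — values it read are unchanged (d6 unchanged, d7 unchanged); reused cached 0 without running.
  d9: runs — s2 9->4; result -3 (same value as before).
  d10: checked — values it read are unchanged (d8 unchanged, d9 unchanged); reused cached -3 without running.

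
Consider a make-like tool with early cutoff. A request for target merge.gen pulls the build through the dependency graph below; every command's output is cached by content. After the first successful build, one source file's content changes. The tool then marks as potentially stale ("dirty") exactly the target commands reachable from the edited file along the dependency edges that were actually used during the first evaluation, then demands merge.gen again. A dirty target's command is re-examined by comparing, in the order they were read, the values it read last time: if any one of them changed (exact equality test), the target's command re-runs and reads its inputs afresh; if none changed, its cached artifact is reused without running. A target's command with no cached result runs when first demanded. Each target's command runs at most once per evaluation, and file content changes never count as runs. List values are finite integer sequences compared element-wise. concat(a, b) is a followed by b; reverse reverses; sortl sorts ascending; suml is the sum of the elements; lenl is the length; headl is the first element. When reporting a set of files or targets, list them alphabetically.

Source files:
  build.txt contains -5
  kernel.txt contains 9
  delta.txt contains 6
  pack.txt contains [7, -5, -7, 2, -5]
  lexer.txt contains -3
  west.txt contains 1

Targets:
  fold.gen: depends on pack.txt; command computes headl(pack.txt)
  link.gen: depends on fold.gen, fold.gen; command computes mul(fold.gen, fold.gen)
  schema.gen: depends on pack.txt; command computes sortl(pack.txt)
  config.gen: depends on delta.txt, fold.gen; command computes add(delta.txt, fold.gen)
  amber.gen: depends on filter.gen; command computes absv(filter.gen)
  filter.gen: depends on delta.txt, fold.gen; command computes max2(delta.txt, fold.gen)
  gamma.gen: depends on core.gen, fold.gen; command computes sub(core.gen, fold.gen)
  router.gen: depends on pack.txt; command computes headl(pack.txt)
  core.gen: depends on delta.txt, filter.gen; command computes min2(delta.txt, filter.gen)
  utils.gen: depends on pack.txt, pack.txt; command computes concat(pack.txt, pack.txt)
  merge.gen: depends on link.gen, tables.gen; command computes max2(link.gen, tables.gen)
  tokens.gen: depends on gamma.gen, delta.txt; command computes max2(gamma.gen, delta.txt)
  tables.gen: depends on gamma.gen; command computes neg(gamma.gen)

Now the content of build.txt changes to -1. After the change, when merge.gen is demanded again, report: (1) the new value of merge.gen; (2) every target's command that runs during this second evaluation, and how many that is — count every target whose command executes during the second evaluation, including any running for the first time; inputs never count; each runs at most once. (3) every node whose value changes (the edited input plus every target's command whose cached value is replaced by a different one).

Demanding merge.gen again yields 49.
0 target commands run: none.
The nodes whose values change: build.txt.
Note the shortcut — nothing in the graph depends on build.txt at all, so no recomputation happens.

First demand of the output computes:
  fold.gen = headl([7, -5, -7, 2, -5]) = 7
  filter.gen = max2(6, 7) = 7
  core.gen = min2(6, 7) = 6
  gamma.gen = sub(6, 7) = -1
  link.gen = mul(7, 7) = 49
  tables.gen = neg(-1) = 1
  merge.gen = max2(49, 1) = 49

After the edit, cleaning proceeds:
  no node depends on build.txt at all; the second demand re-runs nothing.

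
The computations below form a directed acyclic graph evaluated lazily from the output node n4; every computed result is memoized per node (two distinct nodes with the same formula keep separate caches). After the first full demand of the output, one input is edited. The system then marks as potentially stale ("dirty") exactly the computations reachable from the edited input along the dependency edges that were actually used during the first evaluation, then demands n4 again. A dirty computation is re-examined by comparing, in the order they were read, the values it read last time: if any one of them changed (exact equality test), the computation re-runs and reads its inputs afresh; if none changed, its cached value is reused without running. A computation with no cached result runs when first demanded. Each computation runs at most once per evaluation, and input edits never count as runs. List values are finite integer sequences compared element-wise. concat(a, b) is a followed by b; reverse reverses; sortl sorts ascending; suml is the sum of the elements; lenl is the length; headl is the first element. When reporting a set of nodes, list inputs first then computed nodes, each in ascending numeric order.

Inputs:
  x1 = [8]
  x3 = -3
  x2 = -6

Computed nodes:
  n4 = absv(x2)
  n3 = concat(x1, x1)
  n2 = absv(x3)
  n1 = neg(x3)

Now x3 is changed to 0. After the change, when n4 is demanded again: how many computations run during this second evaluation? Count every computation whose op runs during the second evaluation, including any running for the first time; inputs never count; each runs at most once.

0 computations run: none.
Note the shortcut — x3 feeds only undemanded nodes, so no recomputation happens.

First demand of the output computes:
  n4 = absv(-6) = 6

After the edit, cleaning proceeds:
  x3 only reaches undemanded nodes; the second demand re-runs nothing.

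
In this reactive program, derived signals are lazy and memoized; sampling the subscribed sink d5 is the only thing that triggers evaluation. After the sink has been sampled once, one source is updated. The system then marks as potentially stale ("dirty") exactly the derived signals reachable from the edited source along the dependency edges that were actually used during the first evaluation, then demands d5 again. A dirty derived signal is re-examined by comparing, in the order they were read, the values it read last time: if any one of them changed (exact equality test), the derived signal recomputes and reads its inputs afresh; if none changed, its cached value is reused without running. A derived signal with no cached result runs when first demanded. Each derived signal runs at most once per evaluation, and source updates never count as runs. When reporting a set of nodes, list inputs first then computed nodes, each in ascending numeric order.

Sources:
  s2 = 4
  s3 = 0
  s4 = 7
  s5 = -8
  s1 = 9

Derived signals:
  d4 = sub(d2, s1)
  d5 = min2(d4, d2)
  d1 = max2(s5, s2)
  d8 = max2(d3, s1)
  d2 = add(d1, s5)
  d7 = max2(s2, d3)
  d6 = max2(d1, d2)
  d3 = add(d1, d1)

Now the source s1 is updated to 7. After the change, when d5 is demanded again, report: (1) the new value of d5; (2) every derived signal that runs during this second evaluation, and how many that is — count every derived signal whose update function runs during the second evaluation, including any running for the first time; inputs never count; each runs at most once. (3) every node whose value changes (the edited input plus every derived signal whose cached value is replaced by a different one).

Demanding d5 again yields -11.
2 derived signals run: d4, d5.
The nodes whose values change: s1, d4, d5.

First demand of the output computes:
  d1 = max2(-8, 4) = 4
  d2 = add(4, -8) = -4
  d4 = sub(-4, 9) = -13
  d5 = min2(-13, -4) = -13

After the edit, cleaning proceeds:
  d4: a read changed (s1 9->7) — executes, giving -11.
  d5: a read changed (d4 -13->-11) — executes, giving -11.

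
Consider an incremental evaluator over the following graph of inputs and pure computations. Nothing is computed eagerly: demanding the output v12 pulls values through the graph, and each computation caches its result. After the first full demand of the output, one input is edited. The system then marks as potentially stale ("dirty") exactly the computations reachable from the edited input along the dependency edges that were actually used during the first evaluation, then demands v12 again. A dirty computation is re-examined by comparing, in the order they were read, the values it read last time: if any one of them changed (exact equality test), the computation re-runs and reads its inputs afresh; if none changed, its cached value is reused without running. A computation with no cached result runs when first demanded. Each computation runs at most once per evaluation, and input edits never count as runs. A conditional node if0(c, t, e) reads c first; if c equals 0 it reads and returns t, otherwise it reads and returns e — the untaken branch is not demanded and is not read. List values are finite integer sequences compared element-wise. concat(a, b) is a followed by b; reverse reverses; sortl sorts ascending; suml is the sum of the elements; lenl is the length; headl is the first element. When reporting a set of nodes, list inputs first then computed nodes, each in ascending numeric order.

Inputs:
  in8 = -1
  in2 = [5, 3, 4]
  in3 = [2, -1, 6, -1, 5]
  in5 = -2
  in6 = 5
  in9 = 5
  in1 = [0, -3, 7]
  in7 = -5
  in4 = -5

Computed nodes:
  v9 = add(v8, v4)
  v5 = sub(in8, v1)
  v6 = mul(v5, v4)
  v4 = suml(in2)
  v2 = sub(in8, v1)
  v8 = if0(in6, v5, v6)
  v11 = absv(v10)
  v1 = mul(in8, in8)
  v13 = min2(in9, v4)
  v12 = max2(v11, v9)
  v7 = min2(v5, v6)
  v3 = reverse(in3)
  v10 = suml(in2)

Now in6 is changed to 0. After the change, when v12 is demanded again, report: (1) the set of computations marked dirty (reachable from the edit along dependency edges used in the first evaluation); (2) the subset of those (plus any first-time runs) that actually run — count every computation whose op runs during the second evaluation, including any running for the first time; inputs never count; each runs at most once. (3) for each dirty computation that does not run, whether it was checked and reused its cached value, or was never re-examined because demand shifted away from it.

Initial pass — values computed on the first demand:
  v1 = mul(-1, -1) = 1
  v4 = suml([5, 3, 4]) = 12
  v5 = sub(-1, 1) = -2
  v6 = mul(-2, 12) = -24
  v8 = if0(in6=5 -> else branch v6) = -24
  v9 = add(-24, 12) = -12
  v10 = suml([5, 3, 4]) = 12
  v11 = absv(12) = 12
  v12 = max2(12, -12) = 12

Second demand — change propagation:
  v8: re-runs because in6 5->0; new result -2.
  v9: re-runs because v8 -24->-2; new result 10.
  v12: re-runs because v9 -12->10; new result 12 (unchanged).

Dirty set: v8, v9, v12.
Run set: v8, v9, v12 (3 run).
All dirty computations ended up running.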